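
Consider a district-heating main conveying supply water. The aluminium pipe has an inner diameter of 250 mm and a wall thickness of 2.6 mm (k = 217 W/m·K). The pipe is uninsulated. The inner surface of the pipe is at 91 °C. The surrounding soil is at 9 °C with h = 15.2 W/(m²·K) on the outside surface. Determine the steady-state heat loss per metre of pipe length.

For a radial system each layer contributes R = ln(r_out/r_in)/(2πkL); films add R = 1/(hA).
R_aluminium pipe wall = ln(127.6/125)/(2π×217×1) = 1.51×10^-5 K/W
R_outer film = 1/(h_o·2πr_oL) = 1/(15.2×2π×0.1276×1) = 0.08206 K/W
R_total = 0.08207 K/W
Q = ΔT/R_total = 82/0.08207

q′ ≈ 999 W/m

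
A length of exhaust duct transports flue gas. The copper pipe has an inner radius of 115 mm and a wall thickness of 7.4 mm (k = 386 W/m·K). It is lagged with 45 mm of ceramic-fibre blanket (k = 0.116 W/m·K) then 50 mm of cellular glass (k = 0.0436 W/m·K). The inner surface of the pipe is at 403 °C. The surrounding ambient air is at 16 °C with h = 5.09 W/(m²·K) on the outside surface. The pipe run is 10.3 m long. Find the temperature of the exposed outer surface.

T ≈ 52.4 °C

Treating each annulus and film as a series resistance:
R_copper pipe wall = ln(122.4/115)/(2π×386×10.3) = 2.496×10^-6 K/W
R_ceramic-fibre blanket = ln(167.4/122.4)/(2π×0.116×10.3) = 0.04171 K/W
R_cellular glass = ln(217.4/167.4)/(2π×0.0436×10.3) = 0.09262 K/W
R_outer film = 1/(h_o·2πr_oL) = 1/(5.09×2π×0.2174×10.3) = 0.01396 K/W
R_total = 0.1483 K/W
Q = ΔT/R_total = 387/0.1483
Q = 2610 W
T_interface = T_inner − Q·ΣR(inner→interface) = 403 − 2610×0.1343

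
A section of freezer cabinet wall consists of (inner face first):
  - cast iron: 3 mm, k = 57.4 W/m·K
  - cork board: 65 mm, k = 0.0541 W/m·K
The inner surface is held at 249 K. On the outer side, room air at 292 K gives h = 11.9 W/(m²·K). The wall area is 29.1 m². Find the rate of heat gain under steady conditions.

Q ≈ 973 W

Model the wall as resistances in series:
R_cast iron = L/(kA) = 0.003/(57.4×29.1) = 1.796×10^-6 K/W
R_cork board = L/(kA) = 0.065/(0.0541×29.1) = 0.04129 K/W
R_outer film = 1/(h_o·A) = 1/(11.9×29.1) = 0.002888 K/W
R_total = 0.04418 K/W
Q = ΔT / R_total = 43 / 0.04418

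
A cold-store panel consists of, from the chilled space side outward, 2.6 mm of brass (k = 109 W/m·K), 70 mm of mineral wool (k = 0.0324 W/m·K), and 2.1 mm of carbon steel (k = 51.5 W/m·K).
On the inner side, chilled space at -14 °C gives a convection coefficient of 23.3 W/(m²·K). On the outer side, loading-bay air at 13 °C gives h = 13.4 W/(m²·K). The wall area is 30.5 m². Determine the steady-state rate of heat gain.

Q ≈ 361 W

Thermal resistances in series:
R_inner film = 1/(h_i·A) = 1/(23.3×30.5) = 0.001407 K/W
R_brass = L/(kA) = 0.0026/(109×30.5) = 7.821×10^-7 K/W
R_mineral wool = L/(kA) = 0.07/(0.0324×30.5) = 0.07084 K/W
R_carbon steel = L/(kA) = 0.0021/(51.5×30.5) = 1.337×10^-6 K/W
R_outer film = 1/(h_o·A) = 1/(13.4×30.5) = 0.002447 K/W
R_total = 0.07469 K/W
Q = ΔT / R_total = 27 / 0.07469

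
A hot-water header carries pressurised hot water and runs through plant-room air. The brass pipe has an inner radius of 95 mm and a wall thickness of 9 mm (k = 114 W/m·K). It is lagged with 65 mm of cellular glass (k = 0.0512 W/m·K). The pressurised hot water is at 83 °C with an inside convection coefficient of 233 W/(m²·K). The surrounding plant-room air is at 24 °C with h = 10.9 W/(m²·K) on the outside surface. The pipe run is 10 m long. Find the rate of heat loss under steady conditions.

Q ≈ 368 W

Per-layer cylindrical resistances, series-summed:
R_inner film = 1/(h_i·2πr₁L) = 1/(233×2π×0.095×10) = 7.19×10^-4 K/W
R_brass pipe wall = ln(104/95)/(2π×114×10) = 1.264×10^-5 K/W
R_cellular glass = ln(169/104)/(2π×0.0512×10) = 0.1509 K/W
R_outer film = 1/(h_o·2πr_oL) = 1/(10.9×2π×0.169×10) = 0.00864 K/W
R_total = 0.1603 K/W
Q = ΔT/R_total = 59/0.1603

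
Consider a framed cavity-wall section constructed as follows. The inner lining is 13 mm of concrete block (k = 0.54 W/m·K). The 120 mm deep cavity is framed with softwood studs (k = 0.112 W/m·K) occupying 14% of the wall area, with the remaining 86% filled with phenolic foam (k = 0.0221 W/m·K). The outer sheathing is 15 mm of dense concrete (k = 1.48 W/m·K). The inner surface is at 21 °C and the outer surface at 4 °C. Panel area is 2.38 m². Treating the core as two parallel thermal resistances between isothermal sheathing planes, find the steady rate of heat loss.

Sheathing layers in series; stud and cavity paths in parallel between them.
R_inner = 0.013/(0.54×2.38) = 0.01012 K/W
R_stud  = 0.12/(0.112×0.14×2.38) = 3.216 K/W
R_cav   = 0.12/(0.0221×0.86×2.38) = 2.653 K/W
1/R_core = 1/R_stud + 1/R_cav → R_core = 1.454 K/W
R_outer = 0.015/(1.48×2.38) = 0.004258 K/W
R_total = 1.468 K/W
Q = ΔT/R_total = 17/1.468

Q ≈ 11.6 W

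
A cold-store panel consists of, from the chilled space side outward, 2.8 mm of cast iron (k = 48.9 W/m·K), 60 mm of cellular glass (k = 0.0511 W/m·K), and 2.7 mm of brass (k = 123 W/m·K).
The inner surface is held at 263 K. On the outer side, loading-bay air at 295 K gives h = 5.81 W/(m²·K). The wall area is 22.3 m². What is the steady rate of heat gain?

Q ≈ 530 W

Treating each layer as a thermal resistance in series:
R_cast iron = L/(kA) = 0.0028/(48.9×22.3) = 2.568×10^-6 K/W
R_cellular glass = L/(kA) = 0.06/(0.0511×22.3) = 0.05265 K/W
R_brass = L/(kA) = 0.0027/(123×22.3) = 9.844×10^-7 K/W
R_outer film = 1/(h_o·A) = 1/(5.81×22.3) = 0.007718 K/W
R_total = 0.06038 K/W
Q = ΔT / R_total = 32 / 0.06038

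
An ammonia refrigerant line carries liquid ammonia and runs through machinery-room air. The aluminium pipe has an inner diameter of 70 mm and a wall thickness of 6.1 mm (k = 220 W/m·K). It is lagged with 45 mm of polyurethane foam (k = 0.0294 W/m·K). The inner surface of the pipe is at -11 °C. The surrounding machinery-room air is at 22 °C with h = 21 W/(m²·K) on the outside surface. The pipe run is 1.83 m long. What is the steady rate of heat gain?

Cylindrical conduction, so R = ln(r₂/r₁)/(2πkL) per layer, in series:
R_aluminium pipe wall = ln(41.1/35)/(2π×220×1.83) = 6.351×10^-5 K/W
R_polyurethane foam = ln(86.1/41.1)/(2π×0.0294×1.83) = 2.188 K/W
R_outer film = 1/(h_o·2πr_oL) = 1/(21×2π×0.0861×1.83) = 0.0481 K/W
R_total = 2.236 K/W
Q = ΔT/R_total = 33/2.236

Q ≈ 14.8 W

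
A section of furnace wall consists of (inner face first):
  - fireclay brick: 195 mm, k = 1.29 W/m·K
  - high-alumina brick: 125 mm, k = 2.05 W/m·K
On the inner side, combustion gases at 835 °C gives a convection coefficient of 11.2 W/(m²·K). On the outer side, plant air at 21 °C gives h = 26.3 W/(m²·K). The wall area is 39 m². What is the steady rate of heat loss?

Q ≈ 93500 W

Thermal resistances in series:
R_inner film = 1/(h_i·A) = 1/(11.2×39) = 0.002289 K/W
R_fireclay brick = L/(kA) = 0.195/(1.29×39) = 0.003876 K/W
R_high-alumina brick = L/(kA) = 0.125/(2.05×39) = 0.001563 K/W
R_outer film = 1/(h_o·A) = 1/(26.3×39) = 9.749×10^-4 K/W
R_total = 0.008704 K/W
Q = ΔT / R_total = 814 / 0.008704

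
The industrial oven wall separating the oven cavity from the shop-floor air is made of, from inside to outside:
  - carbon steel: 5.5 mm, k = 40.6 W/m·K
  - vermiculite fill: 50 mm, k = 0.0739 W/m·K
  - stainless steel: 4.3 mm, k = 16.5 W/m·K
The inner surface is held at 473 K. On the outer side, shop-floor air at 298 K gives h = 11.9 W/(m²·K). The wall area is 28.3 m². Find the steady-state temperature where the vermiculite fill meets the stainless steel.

Treating each layer as a thermal resistance in series:
R_carbon steel = L/(kA) = 0.0055/(40.6×28.3) = 4.787×10^-6 K/W
R_vermiculite fill = L/(kA) = 0.05/(0.0739×28.3) = 0.02391 K/W
R_stainless steel = L/(kA) = 0.0043/(16.5×28.3) = 9.209×10^-6 K/W
R_outer film = 1/(h_o·A) = 1/(11.9×28.3) = 0.002969 K/W
R_total = 0.02689 K/W;  Q = ΔT/R_total = 175/0.02689 = 6508 W
T_interface = T_inner − Q·ΣR(inner→interface) = 473 − 6510×0.02391

T ≈ 317 K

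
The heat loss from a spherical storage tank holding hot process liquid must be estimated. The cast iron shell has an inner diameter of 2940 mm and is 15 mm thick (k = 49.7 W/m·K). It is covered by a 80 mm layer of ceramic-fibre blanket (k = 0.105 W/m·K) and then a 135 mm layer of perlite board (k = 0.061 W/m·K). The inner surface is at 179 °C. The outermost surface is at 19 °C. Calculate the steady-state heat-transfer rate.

Q ≈ 1730 W

Radial (spherical) resistances in series:
R_cast iron shell = (1/1.47 − 1/1.485)/(4π×49.7) = 1.1×10^-5 K/W
R_ceramic-fibre blanket = (1/1.485 − 1/1.565)/(4π×0.105) = 0.02609 K/W
R_perlite board = (1/1.565 − 1/1.7)/(4π×0.061) = 0.0662 K/W
R_total = 0.0923 K/W
Q = ΔT/R_total = 160/0.0923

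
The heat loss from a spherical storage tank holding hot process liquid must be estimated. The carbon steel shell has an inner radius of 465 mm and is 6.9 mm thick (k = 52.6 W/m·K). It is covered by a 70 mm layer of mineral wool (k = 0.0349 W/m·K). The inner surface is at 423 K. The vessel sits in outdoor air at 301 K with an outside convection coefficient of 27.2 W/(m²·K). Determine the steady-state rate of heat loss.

Q ≈ 192 W

Radial (spherical) resistances in series:
R_carbon steel shell = (1/0.465 − 1/0.4719)/(4π×52.6) = 4.757×10^-5 K/W
R_mineral wool = (1/0.4719 − 1/0.5419)/(4π×0.0349) = 0.6242 K/W
R_outer film = 1/(h·4πr_o²) = 1/(27.2×4π×0.5419²) = 0.009963 K/W
R_total = 0.6342 K/W
Q = ΔT/R_total = 122/0.6342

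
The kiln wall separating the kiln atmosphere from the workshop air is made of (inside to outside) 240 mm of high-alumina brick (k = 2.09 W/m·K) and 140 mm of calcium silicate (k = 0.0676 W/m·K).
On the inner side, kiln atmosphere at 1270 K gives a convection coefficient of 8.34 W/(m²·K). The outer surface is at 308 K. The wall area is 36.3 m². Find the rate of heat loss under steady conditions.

Model the wall as resistances in series:
R_inner film = 1/(h_i·A) = 1/(8.34×36.3) = 0.003303 K/W
R_high-alumina brick = L/(kA) = 0.24/(2.09×36.3) = 0.003163 K/W
R_calcium silicate = L/(kA) = 0.14/(0.0676×36.3) = 0.05705 K/W
R_total = 0.06352 K/W
Q = ΔT / R_total = 962 / 0.06352

Q ≈ 15100 W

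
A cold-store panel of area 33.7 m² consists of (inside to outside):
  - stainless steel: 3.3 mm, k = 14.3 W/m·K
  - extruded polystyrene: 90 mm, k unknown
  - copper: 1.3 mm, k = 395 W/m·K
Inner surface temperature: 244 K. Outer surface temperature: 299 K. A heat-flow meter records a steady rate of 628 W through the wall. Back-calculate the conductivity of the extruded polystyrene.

Series thermal resistances:
R_stainless steel = L/(kA) = 0.0033/(14.3×33.7) = 6.848×10^-6 K/W
R_copper = L/(kA) = 0.0013/(395×33.7) = 9.766×10^-8 K/W
Sum of known resistances R_other = 6.945×10^-6 K/W
Total R = ΔT/Q = 55/628 = 0.08758 K/W
R_extruded polystyrene = R_total − R_other = 0.08757 K/W
k = L/(R·A) = 0.09/(0.08757×33.7)

k ≈ 0.0305 W/(m·K)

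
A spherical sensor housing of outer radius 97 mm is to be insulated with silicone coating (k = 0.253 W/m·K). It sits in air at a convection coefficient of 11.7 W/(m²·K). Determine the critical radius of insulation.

r_cr ≈ 43.2 mm

For a sphere r_cr = 2k/h = 2×0.253/11.7
r_cr = 43.2 mm; since the bare radius (97 mm) is above r_cr, any added insulation will reduce heat loss.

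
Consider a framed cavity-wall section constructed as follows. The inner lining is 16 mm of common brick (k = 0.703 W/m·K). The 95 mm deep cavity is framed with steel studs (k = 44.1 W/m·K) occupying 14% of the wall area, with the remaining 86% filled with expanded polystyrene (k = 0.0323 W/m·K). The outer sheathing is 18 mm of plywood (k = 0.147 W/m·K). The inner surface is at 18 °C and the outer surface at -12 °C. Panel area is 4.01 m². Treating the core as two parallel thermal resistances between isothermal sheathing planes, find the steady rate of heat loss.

Sheathing layers in series; stud and cavity paths in parallel between them.
R_inner = 0.016/(0.703×4.01) = 0.005676 K/W
R_stud  = 0.095/(44.1×0.14×4.01) = 0.003837 K/W
R_cav   = 0.095/(0.0323×0.86×4.01) = 0.8529 K/W
1/R_core = 1/R_stud + 1/R_cav → R_core = 0.00382 K/W
R_outer = 0.018/(0.147×4.01) = 0.03054 K/W
R_total = 0.04003 K/W
Q = ΔT/R_total = 30/0.04003

Q ≈ 749 W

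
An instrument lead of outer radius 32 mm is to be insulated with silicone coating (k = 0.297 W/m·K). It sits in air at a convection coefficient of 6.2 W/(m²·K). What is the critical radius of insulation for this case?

For a cylinder r_cr = k/h = 0.297/6.2
r_cr = 47.9 mm; since the bare radius (32 mm) is below r_cr, adding a thin layer of insulation will *increase* heat loss.

r_cr ≈ 47.9 mm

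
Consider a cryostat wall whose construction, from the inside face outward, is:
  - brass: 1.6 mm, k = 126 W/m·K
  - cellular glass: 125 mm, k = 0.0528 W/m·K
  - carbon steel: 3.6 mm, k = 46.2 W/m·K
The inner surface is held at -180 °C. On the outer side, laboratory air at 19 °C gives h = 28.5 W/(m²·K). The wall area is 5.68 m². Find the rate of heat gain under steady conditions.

Treating each layer as a thermal resistance in series:
R_brass = L/(kA) = 0.0016/(126×5.68) = 2.236×10^-6 K/W
R_cellular glass = L/(kA) = 0.125/(0.0528×5.68) = 0.4168 K/W
R_carbon steel = L/(kA) = 0.0036/(46.2×5.68) = 1.372×10^-5 K/W
R_outer film = 1/(h_o·A) = 1/(28.5×5.68) = 0.006177 K/W
R_total = 0.423 K/W
Q = ΔT / R_total = 199 / 0.423

Q ≈ 470 W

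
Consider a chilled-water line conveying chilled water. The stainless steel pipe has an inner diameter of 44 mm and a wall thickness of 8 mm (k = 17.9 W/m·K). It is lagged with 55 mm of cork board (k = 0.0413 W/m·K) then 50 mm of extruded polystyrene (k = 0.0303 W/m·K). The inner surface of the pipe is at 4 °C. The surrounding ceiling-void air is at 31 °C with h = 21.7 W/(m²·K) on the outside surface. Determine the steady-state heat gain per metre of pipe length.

q′ ≈ 4.15 W/m

For a radial system each layer contributes R = ln(r_out/r_in)/(2πkL); films add R = 1/(hA).
R_stainless steel pipe wall = ln(30/22)/(2π×17.9×1) = 0.002758 K/W
R_cork board = ln(85/30)/(2π×0.0413×1) = 4.013 K/W
R_extruded polystyrene = ln(135/85)/(2π×0.0303×1) = 2.43 K/W
R_outer film = 1/(h_o·2πr_oL) = 1/(21.7×2π×0.135×1) = 0.05433 K/W
R_total = 6.5 K/W
Q = ΔT/R_total = 27/6.5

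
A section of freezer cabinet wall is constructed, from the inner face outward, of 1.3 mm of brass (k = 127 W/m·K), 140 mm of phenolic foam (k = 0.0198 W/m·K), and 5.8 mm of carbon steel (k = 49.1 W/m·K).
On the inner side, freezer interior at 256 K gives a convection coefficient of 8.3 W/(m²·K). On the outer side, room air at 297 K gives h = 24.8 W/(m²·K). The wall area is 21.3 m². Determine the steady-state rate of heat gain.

Model the wall as resistances in series:
R_inner film = 1/(h_i·A) = 1/(8.3×21.3) = 0.005656 K/W
R_brass = L/(kA) = 0.0013/(127×21.3) = 4.806×10^-7 K/W
R_phenolic foam = L/(kA) = 0.14/(0.0198×21.3) = 0.332 K/W
R_carbon steel = L/(kA) = 0.0058/(49.1×21.3) = 5.546×10^-6 K/W
R_outer film = 1/(h_o·A) = 1/(24.8×21.3) = 0.001893 K/W
R_total = 0.3395 K/W
Q = ΔT / R_total = 41 / 0.3395

Q ≈ 121 W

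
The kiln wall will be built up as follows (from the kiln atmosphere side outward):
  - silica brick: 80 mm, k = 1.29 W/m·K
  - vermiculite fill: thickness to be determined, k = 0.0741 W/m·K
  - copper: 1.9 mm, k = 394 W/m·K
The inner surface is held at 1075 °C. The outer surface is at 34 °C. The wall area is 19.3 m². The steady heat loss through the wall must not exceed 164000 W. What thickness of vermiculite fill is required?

L ≈ 4.48 mm

Series thermal resistances:
R_silica brick = L/(kA) = 0.08/(1.29×19.3) = 0.003213 K/W
R_copper = L/(kA) = 0.0019/(394×19.3) = 2.499×10^-7 K/W
Sum of the known resistances R_other = 0.003213 K/W
Required total resistance R_tot = ΔT/Q_allow = 1041/164000 = 0.006348 K/W
R_vermiculite fill = R_tot − R_other = 0.003134 K/W
L = R·k·A = 0.003134×0.0741×19.3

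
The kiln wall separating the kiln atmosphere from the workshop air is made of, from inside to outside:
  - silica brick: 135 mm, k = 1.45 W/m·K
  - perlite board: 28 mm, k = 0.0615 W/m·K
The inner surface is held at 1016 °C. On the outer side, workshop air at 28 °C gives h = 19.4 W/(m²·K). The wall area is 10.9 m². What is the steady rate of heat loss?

Treating each layer as a thermal resistance in series:
R_silica brick = L/(kA) = 0.135/(1.45×10.9) = 0.008542 K/W
R_perlite board = L/(kA) = 0.028/(0.0615×10.9) = 0.04177 K/W
R_outer film = 1/(h_o·A) = 1/(19.4×10.9) = 0.004729 K/W
R_total = 0.05504 K/W
Q = ΔT / R_total = 988 / 0.05504

Q ≈ 18000 W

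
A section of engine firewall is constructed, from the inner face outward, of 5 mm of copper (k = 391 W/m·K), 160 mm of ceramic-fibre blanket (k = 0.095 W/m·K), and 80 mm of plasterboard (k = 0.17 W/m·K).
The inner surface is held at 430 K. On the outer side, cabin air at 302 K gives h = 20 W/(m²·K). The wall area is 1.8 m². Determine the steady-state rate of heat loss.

Q ≈ 104 W

Model the wall as resistances in series:
R_copper = L/(kA) = 0.005/(391×1.8) = 7.104×10^-6 K/W
R_ceramic-fibre blanket = L/(kA) = 0.16/(0.095×1.8) = 0.9357 K/W
R_plasterboard = L/(kA) = 0.08/(0.17×1.8) = 0.2614 K/W
R_outer film = 1/(h_o·A) = 1/(20×1.8) = 0.02778 K/W
R_total = 1.225 K/W
Q = ΔT / R_total = 128 / 1.225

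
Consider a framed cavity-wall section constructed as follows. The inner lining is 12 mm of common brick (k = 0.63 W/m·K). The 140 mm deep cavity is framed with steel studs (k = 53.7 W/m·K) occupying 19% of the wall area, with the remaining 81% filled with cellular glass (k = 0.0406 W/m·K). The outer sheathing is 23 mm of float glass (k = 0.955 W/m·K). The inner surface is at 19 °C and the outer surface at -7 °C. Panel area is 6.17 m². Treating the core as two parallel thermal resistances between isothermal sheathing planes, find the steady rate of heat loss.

Sheathing layers in series; stud and cavity paths in parallel between them.
R_inner = 0.012/(0.63×6.17) = 0.003087 K/W
R_stud  = 0.14/(53.7×0.19×6.17) = 0.002224 K/W
R_cav   = 0.14/(0.0406×0.81×6.17) = 0.69 K/W
1/R_core = 1/R_stud + 1/R_cav → R_core = 0.002217 K/W
R_outer = 0.023/(0.955×6.17) = 0.003903 K/W
R_total = 0.009207 K/W
Q = ΔT/R_total = 26/0.009207

Q ≈ 2820 W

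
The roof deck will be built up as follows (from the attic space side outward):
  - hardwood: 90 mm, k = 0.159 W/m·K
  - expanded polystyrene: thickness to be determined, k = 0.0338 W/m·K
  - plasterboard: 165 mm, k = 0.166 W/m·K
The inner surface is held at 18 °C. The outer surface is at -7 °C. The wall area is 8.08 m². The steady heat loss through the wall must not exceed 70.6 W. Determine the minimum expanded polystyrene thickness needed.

L ≈ 44 mm

Thermal resistances in series:
R_hardwood = L/(kA) = 0.09/(0.159×8.08) = 0.07005 K/W
R_plasterboard = L/(kA) = 0.165/(0.166×8.08) = 0.123 K/W
Sum of the known resistances R_other = 0.1931 K/W
Required total resistance R_tot = ΔT/Q_allow = 25/70.6 = 0.3541 K/W
R_expanded polystyrene = R_tot − R_other = 0.161 K/W
L = R·k·A = 0.161×0.0338×8.08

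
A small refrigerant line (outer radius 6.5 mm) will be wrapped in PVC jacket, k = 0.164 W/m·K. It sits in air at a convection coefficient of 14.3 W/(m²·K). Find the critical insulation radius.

For a cylinder r_cr = k/h = 0.164/14.3
r_cr = 11.5 mm; since the bare radius (6.5 mm) is below r_cr, adding a thin layer of insulation will *increase* heat loss.

r_cr ≈ 11.5 mm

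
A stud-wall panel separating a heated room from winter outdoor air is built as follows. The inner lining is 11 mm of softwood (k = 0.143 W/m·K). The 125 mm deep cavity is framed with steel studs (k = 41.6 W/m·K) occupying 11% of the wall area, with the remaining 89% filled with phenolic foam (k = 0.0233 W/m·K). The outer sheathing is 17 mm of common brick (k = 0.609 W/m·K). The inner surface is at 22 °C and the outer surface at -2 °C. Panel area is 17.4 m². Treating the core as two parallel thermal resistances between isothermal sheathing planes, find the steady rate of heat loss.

Q ≈ 3160 W

Sheathing layers in series; stud and cavity paths in parallel between them.
R_inner = 0.011/(0.143×17.4) = 0.004421 K/W
R_stud  = 0.125/(41.6×0.11×17.4) = 0.00157 K/W
R_cav   = 0.125/(0.0233×0.89×17.4) = 0.3464 K/W
1/R_core = 1/R_stud + 1/R_cav → R_core = 0.001563 K/W
R_outer = 0.017/(0.609×17.4) = 0.001604 K/W
R_total = 0.007588 K/W
Q = ΔT/R_total = 24/0.007588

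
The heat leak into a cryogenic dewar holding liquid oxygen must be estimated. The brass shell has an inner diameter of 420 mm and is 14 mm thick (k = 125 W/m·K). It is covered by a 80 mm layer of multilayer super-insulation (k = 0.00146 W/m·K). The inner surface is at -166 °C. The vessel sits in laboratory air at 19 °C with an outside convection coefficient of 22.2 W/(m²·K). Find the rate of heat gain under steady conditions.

Q ≈ 2.89 W

Spherical conduction: R = (1/r_in − 1/r_out)/(4πk) per layer; series-sum.
R_brass shell = (1/0.21 − 1/0.224)/(4π×125) = 1.895×10^-4 K/W
R_multilayer super-insulation = (1/0.224 − 1/0.304)/(4π×0.00146) = 64.03 K/W
R_outer film = 1/(h·4πr_o²) = 1/(22.2×4π×0.304²) = 0.03879 K/W
R_total = 64.07 K/W
Q = ΔT/R_total = 185/64.07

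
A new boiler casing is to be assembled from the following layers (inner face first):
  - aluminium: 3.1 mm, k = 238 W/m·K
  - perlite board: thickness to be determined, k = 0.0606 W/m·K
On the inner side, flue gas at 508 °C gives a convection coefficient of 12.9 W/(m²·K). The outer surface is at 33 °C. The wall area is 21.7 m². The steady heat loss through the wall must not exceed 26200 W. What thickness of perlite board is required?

L ≈ 19.1 mm

Thermal resistances in series:
R_inner film = 1/(h_i·A) = 1/(12.9×21.7) = 0.003572 K/W
R_aluminium = L/(kA) = 0.0031/(238×21.7) = 6.002×10^-7 K/W
Sum of the known resistances R_other = 0.003573 K/W
Required total resistance R_tot = ΔT/Q_allow = 475/26200 = 0.01813 K/W
R_perlite board = R_tot − R_other = 0.01456 K/W
L = R·k·A = 0.01456×0.0606×21.7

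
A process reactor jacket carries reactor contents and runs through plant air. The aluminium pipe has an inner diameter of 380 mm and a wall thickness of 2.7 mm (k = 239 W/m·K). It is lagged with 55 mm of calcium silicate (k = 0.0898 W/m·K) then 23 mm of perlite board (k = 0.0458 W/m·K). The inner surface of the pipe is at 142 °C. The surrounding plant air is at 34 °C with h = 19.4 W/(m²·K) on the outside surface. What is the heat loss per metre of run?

q′ ≈ 138 W/m

Cylindrical conduction, so R = ln(r₂/r₁)/(2πkL) per layer, in series:
R_aluminium pipe wall = ln(192.7/190)/(2π×239×1) = 9.396×10^-6 K/W
R_calcium silicate = ln(247.7/192.7)/(2π×0.0898×1) = 0.445 K/W
R_perlite board = ln(270.7/247.7)/(2π×0.0458×1) = 0.3086 K/W
R_outer film = 1/(h_o·2πr_oL) = 1/(19.4×2π×0.2707×1) = 0.03031 K/W
R_total = 0.7839 K/W
Q = ΔT/R_total = 108/0.7839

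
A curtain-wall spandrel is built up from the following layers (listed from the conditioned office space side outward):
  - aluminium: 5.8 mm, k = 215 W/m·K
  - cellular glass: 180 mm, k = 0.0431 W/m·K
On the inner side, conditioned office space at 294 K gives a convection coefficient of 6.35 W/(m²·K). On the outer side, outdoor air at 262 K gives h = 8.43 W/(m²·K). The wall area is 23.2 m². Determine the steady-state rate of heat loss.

Q ≈ 167 W

Model the wall as resistances in series:
R_inner film = 1/(h_i·A) = 1/(6.35×23.2) = 0.006788 K/W
R_aluminium = L/(kA) = 0.0058/(215×23.2) = 1.163×10^-6 K/W
R_cellular glass = L/(kA) = 0.18/(0.0431×23.2) = 0.18 K/W
R_outer film = 1/(h_o·A) = 1/(8.43×23.2) = 0.005113 K/W
R_total = 0.1919 K/W
Q = ΔT / R_total = 32 / 0.1919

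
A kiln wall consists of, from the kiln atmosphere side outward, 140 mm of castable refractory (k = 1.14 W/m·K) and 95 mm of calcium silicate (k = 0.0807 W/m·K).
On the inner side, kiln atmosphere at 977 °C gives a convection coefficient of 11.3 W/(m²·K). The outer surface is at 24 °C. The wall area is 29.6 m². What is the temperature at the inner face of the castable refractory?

T ≈ 916 °C

Treating each layer as a thermal resistance in series:
R_inner film = 1/(h_i·A) = 1/(11.3×29.6) = 0.00299 K/W
R_castable refractory = L/(kA) = 0.14/(1.14×29.6) = 0.004149 K/W
R_calcium silicate = L/(kA) = 0.095/(0.0807×29.6) = 0.03977 K/W
R_total = 0.04691 K/W;  Q = ΔT/R_total = 953/0.04691 = 20320 W
T_interface = T_inner − Q·ΣR(inner→interface) = 977 − 20300×0.00299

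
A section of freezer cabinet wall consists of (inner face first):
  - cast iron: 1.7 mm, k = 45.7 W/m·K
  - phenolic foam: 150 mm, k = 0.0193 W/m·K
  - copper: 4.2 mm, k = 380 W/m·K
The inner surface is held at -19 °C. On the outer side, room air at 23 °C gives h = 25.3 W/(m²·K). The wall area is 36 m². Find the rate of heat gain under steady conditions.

Q ≈ 194 W

Using the resistance-network approach (series):
R_cast iron = L/(kA) = 0.0017/(45.7×36) = 1.033×10^-6 K/W
R_phenolic foam = L/(kA) = 0.15/(0.0193×36) = 0.2159 K/W
R_copper = L/(kA) = 0.0042/(380×36) = 3.07×10^-7 K/W
R_outer film = 1/(h_o·A) = 1/(25.3×36) = 0.001098 K/W
R_total = 0.217 K/W
Q = ΔT / R_total = 42 / 0.217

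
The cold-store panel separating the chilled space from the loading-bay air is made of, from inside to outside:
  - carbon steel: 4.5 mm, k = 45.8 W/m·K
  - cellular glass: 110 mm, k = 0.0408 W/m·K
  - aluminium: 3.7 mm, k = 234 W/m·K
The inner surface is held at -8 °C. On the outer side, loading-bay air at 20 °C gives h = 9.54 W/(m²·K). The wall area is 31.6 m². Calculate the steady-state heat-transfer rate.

Q ≈ 316 W

Thermal resistances in series:
R_carbon steel = L/(kA) = 0.0045/(45.8×31.6) = 3.109×10^-6 K/W
R_cellular glass = L/(kA) = 0.11/(0.0408×31.6) = 0.08532 K/W
R_aluminium = L/(kA) = 0.0037/(234×31.6) = 5.004×10^-7 K/W
R_outer film = 1/(h_o·A) = 1/(9.54×31.6) = 0.003317 K/W
R_total = 0.08864 K/W
Q = ΔT / R_total = 28 / 0.08864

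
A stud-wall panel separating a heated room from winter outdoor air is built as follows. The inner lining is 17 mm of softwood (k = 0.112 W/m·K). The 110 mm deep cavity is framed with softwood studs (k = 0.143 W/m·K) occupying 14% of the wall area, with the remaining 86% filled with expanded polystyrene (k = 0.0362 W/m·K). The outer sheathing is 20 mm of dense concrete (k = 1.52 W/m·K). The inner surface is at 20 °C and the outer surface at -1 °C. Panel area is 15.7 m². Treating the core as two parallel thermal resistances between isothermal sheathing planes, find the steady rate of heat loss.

Q ≈ 142 W

Sheathing layers in series; stud and cavity paths in parallel between them.
R_inner = 0.017/(0.112×15.7) = 0.009668 K/W
R_stud  = 0.11/(0.143×0.14×15.7) = 0.35 K/W
R_cav   = 0.11/(0.0362×0.86×15.7) = 0.2251 K/W
1/R_core = 1/R_stud + 1/R_cav → R_core = 0.137 K/W
R_outer = 0.02/(1.52×15.7) = 8.381×10^-4 K/W
R_total = 0.1475 K/W
Q = ΔT/R_total = 21/0.1475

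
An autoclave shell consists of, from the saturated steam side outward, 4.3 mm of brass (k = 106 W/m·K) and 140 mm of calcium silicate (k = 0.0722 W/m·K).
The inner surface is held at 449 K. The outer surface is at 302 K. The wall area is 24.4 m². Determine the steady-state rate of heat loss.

Q ≈ 1850 W

Series thermal resistances:
R_brass = L/(kA) = 0.0043/(106×24.4) = 1.663×10^-6 K/W
R_calcium silicate = L/(kA) = 0.14/(0.0722×24.4) = 0.07947 K/W
R_total = 0.07947 K/W
Q = ΔT / R_total = 147 / 0.07947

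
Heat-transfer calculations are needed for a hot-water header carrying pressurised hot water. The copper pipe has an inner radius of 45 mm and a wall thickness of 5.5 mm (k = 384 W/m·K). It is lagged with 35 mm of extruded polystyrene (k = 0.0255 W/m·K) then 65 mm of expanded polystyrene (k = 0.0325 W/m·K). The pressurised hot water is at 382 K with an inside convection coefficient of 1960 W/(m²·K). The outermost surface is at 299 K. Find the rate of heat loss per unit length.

q′ ≈ 13.7 W/m

Cylindrical conduction, so R = ln(r₂/r₁)/(2πkL) per layer, in series:
R_inner film = 1/(h_i·2πr₁L) = 1/(1960×2π×0.045×1) = 0.001804 K/W
R_copper pipe wall = ln(50.5/45)/(2π×384×1) = 4.779×10^-5 K/W
R_extruded polystyrene = ln(85.5/50.5)/(2π×0.0255×1) = 3.286 K/W
R_expanded polystyrene = ln(150.5/85.5)/(2π×0.0325×1) = 2.769 K/W
R_total = 6.057 K/W
Q = ΔT/R_total = 83/6.057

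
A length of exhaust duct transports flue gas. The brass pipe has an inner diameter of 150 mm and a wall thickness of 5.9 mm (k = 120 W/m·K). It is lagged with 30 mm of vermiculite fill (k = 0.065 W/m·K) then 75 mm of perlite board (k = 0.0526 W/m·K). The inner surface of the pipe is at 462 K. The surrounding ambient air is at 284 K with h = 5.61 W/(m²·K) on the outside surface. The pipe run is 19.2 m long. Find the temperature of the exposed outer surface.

Treating each annulus and film as a series resistance:
R_brass pipe wall = ln(80.9/75)/(2π×120×19.2) = 5.231×10^-6 K/W
R_vermiculite fill = ln(110.9/80.9)/(2π×0.065×19.2) = 0.04022 K/W
R_perlite board = ln(185.9/110.9)/(2π×0.0526×19.2) = 0.08141 K/W
R_outer film = 1/(h_o·2πr_oL) = 1/(5.61×2π×0.1859×19.2) = 0.007948 K/W
R_total = 0.1296 K/W
Q = ΔT/R_total = 178/0.1296
Q = 1370 W
T_interface = T_inner − Q·ΣR(inner→interface) = 462 − 1370×0.1216

T ≈ 295 K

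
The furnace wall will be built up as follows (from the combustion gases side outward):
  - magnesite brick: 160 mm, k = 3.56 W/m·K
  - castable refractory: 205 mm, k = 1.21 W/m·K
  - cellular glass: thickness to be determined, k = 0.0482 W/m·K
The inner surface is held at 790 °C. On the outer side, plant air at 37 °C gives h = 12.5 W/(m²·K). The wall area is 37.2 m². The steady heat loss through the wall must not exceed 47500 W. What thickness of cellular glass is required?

L ≈ 14.2 mm

Series thermal resistances:
R_magnesite brick = L/(kA) = 0.16/(3.56×37.2) = 0.001208 K/W
R_castable refractory = L/(kA) = 0.205/(1.21×37.2) = 0.004554 K/W
R_outer film = 1/(h_o·A) = 1/(12.5×37.2) = 0.002151 K/W
Sum of the known resistances R_other = 0.007913 K/W
Required total resistance R_tot = ΔT/Q_allow = 753/47500 = 0.01585 K/W
R_cellular glass = R_tot − R_other = 0.00794 K/W
L = R·k·A = 0.00794×0.0482×37.2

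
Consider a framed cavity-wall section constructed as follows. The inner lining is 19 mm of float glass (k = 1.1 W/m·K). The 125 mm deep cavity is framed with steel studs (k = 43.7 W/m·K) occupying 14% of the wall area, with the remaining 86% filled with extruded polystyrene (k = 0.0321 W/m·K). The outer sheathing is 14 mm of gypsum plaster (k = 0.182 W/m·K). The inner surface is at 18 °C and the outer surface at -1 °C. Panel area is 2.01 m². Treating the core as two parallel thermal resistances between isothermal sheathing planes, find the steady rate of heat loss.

Sheathing layers in series; stud and cavity paths in parallel between them.
R_inner = 0.019/(1.1×2.01) = 0.008593 K/W
R_stud  = 0.125/(43.7×0.14×2.01) = 0.01016 K/W
R_cav   = 0.125/(0.0321×0.86×2.01) = 2.253 K/W
1/R_core = 1/R_stud + 1/R_cav → R_core = 0.01012 K/W
R_outer = 0.014/(0.182×2.01) = 0.03827 K/W
R_total = 0.05698 K/W
Q = ΔT/R_total = 19/0.05698

Q ≈ 333 W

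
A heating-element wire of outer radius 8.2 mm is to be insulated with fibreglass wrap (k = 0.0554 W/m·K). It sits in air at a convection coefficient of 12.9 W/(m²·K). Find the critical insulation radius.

For a cylinder r_cr = k/h = 0.0554/12.9
r_cr = 4.29 mm; since the bare radius (8.2 mm) is above r_cr, any added insulation will reduce heat loss.

r_cr ≈ 4.29 mm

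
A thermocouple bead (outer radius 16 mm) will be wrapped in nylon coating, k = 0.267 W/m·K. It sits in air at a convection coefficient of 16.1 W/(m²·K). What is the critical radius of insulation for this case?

For a sphere r_cr = 2k/h = 2×0.267/16.1
r_cr = 33.2 mm; since the bare radius (16 mm) is below r_cr, adding a thin layer of insulation will *increase* heat loss.

r_cr ≈ 33.2 mm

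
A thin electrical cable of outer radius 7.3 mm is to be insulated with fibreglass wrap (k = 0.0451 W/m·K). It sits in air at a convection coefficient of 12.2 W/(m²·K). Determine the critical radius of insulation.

For a cylinder r_cr = k/h = 0.0451/12.2
r_cr = 3.7 mm; since the bare radius (7.3 mm) is above r_cr, any added insulation will reduce heat loss.

r_cr ≈ 3.7 mm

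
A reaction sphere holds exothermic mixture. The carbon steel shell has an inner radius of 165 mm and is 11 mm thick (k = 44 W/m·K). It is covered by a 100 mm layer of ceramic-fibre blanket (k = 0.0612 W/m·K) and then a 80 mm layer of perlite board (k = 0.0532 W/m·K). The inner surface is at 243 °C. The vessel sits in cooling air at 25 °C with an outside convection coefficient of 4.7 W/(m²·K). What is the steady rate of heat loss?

Radial (spherical) resistances in series:
R_carbon steel shell = (1/0.165 − 1/0.176)/(4π×44) = 6.851×10^-4 K/W
R_ceramic-fibre blanket = (1/0.176 − 1/0.276)/(4π×0.0612) = 2.677 K/W
R_perlite board = (1/0.276 − 1/0.356)/(4π×0.0532) = 1.218 K/W
R_outer film = 1/(h·4πr_o²) = 1/(4.7×4π×0.356²) = 0.1336 K/W
R_total = 4.029 K/W
Q = ΔT/R_total = 218/4.029

Q ≈ 54.1 W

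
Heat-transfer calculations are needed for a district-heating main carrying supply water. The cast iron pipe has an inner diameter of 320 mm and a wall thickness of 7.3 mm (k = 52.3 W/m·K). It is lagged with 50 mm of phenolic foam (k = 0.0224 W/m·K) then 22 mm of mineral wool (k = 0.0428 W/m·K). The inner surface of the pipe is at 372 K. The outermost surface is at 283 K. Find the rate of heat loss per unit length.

For a radial system each layer contributes R = ln(r_out/r_in)/(2πkL); films add R = 1/(hA).
R_cast iron pipe wall = ln(167.3/160)/(2π×52.3×1) = 1.358×10^-4 K/W
R_phenolic foam = ln(217.3/167.3)/(2π×0.0224×1) = 1.858 K/W
R_mineral wool = ln(239.3/217.3)/(2π×0.0428×1) = 0.3586 K/W
R_total = 2.217 K/W
Q = ΔT/R_total = 89/2.217

q′ ≈ 40.2 W/m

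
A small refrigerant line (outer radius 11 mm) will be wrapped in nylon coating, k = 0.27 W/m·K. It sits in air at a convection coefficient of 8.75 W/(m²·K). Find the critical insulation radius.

For a cylinder r_cr = k/h = 0.27/8.75
r_cr = 30.9 mm; since the bare radius (11 mm) is below r_cr, adding a thin layer of insulation will *increase* heat loss.

r_cr ≈ 30.9 mm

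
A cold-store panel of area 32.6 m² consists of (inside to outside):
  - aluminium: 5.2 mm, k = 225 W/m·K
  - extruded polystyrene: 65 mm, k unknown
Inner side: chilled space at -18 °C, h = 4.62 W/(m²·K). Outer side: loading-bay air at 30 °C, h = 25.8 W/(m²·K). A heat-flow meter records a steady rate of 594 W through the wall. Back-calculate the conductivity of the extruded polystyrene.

Series thermal resistances:
R_inner film = 1/(h_i·A) = 1/(4.62×32.6) = 0.00664 K/W
R_aluminium = L/(kA) = 0.0052/(225×32.6) = 7.089×10^-7 K/W
R_outer film = 1/(h_o·A) = 1/(25.8×32.6) = 0.001189 K/W
Sum of known resistances R_other = 0.007829 K/W
Total R = ΔT/Q = 48/594 = 0.08081 K/W
R_extruded polystyrene = R_total − R_other = 0.07298 K/W
k = L/(R·A) = 0.065/(0.07298×32.6)

k ≈ 0.0273 W/(m·K)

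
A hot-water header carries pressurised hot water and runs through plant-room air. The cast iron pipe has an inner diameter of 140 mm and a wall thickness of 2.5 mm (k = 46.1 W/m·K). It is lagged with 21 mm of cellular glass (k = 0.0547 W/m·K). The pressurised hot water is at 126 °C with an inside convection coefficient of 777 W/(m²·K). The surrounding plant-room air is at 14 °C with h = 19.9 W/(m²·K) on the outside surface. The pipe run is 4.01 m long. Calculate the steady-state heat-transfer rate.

Treating each annulus and film as a series resistance:
R_inner film = 1/(h_i·2πr₁L) = 1/(777×2π×0.07×4.01) = 7.297×10^-4 K/W
R_cast iron pipe wall = ln(72.5/70)/(2π×46.1×4.01) = 3.021×10^-5 K/W
R_cellular glass = ln(93.5/72.5)/(2π×0.0547×4.01) = 0.1846 K/W
R_outer film = 1/(h_o·2πr_oL) = 1/(19.9×2π×0.0935×4.01) = 0.02133 K/W
R_total = 0.2067 K/W
Q = ΔT/R_total = 112/0.2067

Q ≈ 542 W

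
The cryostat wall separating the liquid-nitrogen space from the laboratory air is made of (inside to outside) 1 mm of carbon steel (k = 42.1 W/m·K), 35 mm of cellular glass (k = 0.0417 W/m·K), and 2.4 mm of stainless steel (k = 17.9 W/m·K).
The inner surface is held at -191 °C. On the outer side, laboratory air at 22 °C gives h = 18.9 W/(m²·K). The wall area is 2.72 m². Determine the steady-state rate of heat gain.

Q ≈ 649 W

Model the wall as resistances in series:
R_carbon steel = L/(kA) = 0.001/(42.1×2.72) = 8.733×10^-6 K/W
R_cellular glass = L/(kA) = 0.035/(0.0417×2.72) = 0.3086 K/W
R_stainless steel = L/(kA) = 0.0024/(17.9×2.72) = 4.929×10^-5 K/W
R_outer film = 1/(h_o·A) = 1/(18.9×2.72) = 0.01945 K/W
R_total = 0.3281 K/W
Q = ΔT / R_total = 213 / 0.3281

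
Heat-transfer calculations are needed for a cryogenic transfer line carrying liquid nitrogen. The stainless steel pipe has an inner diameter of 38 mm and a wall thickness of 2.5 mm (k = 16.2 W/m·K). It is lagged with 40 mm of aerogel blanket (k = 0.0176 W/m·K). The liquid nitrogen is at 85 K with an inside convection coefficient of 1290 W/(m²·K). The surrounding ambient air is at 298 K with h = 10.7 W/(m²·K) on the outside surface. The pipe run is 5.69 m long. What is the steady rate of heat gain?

Q ≈ 124 W

Treating each annulus and film as a series resistance:
R_inner film = 1/(h_i·2πr₁L) = 1/(1290×2π×0.019×5.69) = 0.001141 K/W
R_stainless steel pipe wall = ln(21.5/19)/(2π×16.2×5.69) = 2.134×10^-4 K/W
R_aerogel blanket = ln(61.5/21.5)/(2π×0.0176×5.69) = 1.67 K/W
R_outer film = 1/(h_o·2πr_oL) = 1/(10.7×2π×0.0615×5.69) = 0.04251 K/W
R_total = 1.714 K/W
Q = ΔT/R_total = 213/1.714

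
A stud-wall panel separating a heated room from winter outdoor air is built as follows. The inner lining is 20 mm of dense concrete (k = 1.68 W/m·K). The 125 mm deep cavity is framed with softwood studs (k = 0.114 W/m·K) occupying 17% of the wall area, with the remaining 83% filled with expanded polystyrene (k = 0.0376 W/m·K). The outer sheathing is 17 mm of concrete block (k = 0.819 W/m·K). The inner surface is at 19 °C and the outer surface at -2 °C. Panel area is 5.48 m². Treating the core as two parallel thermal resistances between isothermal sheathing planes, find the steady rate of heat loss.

Sheathing layers in series; stud and cavity paths in parallel between them.
R_inner = 0.02/(1.68×5.48) = 0.002172 K/W
R_stud  = 0.125/(0.114×0.17×5.48) = 1.177 K/W
R_cav   = 0.125/(0.0376×0.83×5.48) = 0.7309 K/W
1/R_core = 1/R_stud + 1/R_cav → R_core = 0.4509 K/W
R_outer = 0.017/(0.819×5.48) = 0.003788 K/W
R_total = 0.4569 K/W
Q = ΔT/R_total = 21/0.4569

Q ≈ 46 W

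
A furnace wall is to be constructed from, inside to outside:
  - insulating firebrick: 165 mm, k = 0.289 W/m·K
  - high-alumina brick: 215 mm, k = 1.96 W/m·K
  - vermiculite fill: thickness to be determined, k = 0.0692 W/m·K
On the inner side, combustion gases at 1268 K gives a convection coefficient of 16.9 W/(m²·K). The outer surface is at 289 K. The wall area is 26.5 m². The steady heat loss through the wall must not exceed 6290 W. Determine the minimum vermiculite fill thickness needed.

L ≈ 234 mm

Treating each layer as a thermal resistance in series:
R_inner film = 1/(h_i·A) = 1/(16.9×26.5) = 0.002233 K/W
R_insulating firebrick = L/(kA) = 0.165/(0.289×26.5) = 0.02154 K/W
R_high-alumina brick = L/(kA) = 0.215/(1.96×26.5) = 0.004139 K/W
Sum of the known resistances R_other = 0.02792 K/W
Required total resistance R_tot = ΔT/Q_allow = 979/6290 = 0.1556 K/W
R_vermiculite fill = R_tot − R_other = 0.1277 K/W
L = R·k·A = 0.1277×0.0692×26.5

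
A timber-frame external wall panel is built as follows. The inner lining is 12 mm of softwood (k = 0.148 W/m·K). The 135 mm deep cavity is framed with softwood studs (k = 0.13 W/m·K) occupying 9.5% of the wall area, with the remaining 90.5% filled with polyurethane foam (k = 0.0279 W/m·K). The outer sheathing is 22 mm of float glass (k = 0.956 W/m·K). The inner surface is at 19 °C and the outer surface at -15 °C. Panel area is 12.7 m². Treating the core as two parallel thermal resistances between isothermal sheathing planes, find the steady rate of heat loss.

Q ≈ 117 W

Sheathing layers in series; stud and cavity paths in parallel between them.
R_inner = 0.012/(0.148×12.7) = 0.006384 K/W
R_stud  = 0.135/(0.13×0.095×12.7) = 0.8607 K/W
R_cav   = 0.135/(0.0279×0.905×12.7) = 0.421 K/W
1/R_core = 1/R_stud + 1/R_cav → R_core = 0.2827 K/W
R_outer = 0.022/(0.956×12.7) = 0.001812 K/W
R_total = 0.2909 K/W
Q = ΔT/R_total = 34/0.2909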